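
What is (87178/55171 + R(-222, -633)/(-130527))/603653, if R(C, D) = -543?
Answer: 3803013553/1449029812597467 ≈ 2.6245e-6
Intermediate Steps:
(87178/55171 + R(-222, -633)/(-130527))/603653 = (87178/55171 - 543/(-130527))/603653 = (87178*(1/55171) - 543*(-1/130527))*(1/603653) = (87178/55171 + 181/43509)*(1/603653) = (3803013553/2400435039)*(1/603653) = 3803013553/1449029812597467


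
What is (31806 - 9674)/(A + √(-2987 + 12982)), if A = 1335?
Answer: 2954622/177223 - 11066*√9995/886115 ≈ 15.423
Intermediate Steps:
(31806 - 9674)/(A + √(-2987 + 12982)) = (31806 - 9674)/(1335 + √(-2987 + 12982)) = 22132/(1335 + √9995)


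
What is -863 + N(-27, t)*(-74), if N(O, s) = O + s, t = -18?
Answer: 2467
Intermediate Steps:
-863 + N(-27, t)*(-74) = -863 + (-27 - 18)*(-74) = -863 - 45*(-74) = -863 + 3330 = 2467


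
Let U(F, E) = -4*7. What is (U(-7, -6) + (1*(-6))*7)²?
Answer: 4900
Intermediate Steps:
U(F, E) = -28
(U(-7, -6) + (1*(-6))*7)² = (-28 + (1*(-6))*7)² = (-28 - 6*7)² = (-28 - 42)² = (-70)² = 4900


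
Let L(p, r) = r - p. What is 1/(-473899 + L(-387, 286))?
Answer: -1/473226 ≈ -2.1132e-6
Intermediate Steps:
1/(-473899 + L(-387, 286)) = 1/(-473899 + (286 - 1*(-387))) = 1/(-473899 + (286 + 387)) = 1/(-473899 + 673) = 1/(-473226) = -1/473226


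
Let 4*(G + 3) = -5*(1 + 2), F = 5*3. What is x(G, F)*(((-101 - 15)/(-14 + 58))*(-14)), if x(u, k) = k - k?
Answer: 0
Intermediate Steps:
F = 15
G = -27/4 (G = -3 + (-5*(1 + 2))/4 = -3 + (-5*3)/4 = -3 + (1/4)*(-15) = -3 - 15/4 = -27/4 ≈ -6.7500)
x(u, k) = 0
x(G, F)*(((-101 - 15)/(-14 + 58))*(-14)) = 0*(((-101 - 15)/(-14 + 58))*(-14)) = 0*(-116/44*(-14)) = 0*(-116*1/44*(-14)) = 0*(-29/11*(-14)) = 0*(406/11) = 0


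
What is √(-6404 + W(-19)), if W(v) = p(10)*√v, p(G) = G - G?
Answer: 2*I*√1601 ≈ 80.025*I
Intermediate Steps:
p(G) = 0
W(v) = 0 (W(v) = 0*√v = 0)
√(-6404 + W(-19)) = √(-6404 + 0) = √(-6404) = 2*I*√1601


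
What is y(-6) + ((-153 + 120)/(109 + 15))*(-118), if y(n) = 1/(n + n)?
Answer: 11651/372 ≈ 31.320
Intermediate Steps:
y(n) = 1/(2*n)
y(-6) + ((-153 + 120)/(109 + 15))*(-118) = (½)/(-6) + ((-153 + 120)/(109 + 15))*(-118) = (½)*(-⅙) - 33/124*(-118) = -1/12 - 33*1/124*(-118) = -1/12 - 33/124*(-118) = -1/12 + 1947/62 = 11651/372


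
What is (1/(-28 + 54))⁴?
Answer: 1/456976 ≈ 2.1883e-6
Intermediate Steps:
(1/(-28 + 54))⁴ = (1/26)⁴ = 1/456976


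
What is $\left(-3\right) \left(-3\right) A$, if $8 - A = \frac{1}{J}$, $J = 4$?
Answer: $\frac{279}{4} \approx 69.75$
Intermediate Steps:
$A = \frac{31}{4}$ ($A = 8 - \frac{1}{4} = \frac{31}{4} \approx 7.75$)
$\left(-3\right) \left(-3\right) A = \left(-3\right) \left(-3\right) \frac{31}{4} = 9 \cdot \frac{31}{4} = \frac{279}{4}$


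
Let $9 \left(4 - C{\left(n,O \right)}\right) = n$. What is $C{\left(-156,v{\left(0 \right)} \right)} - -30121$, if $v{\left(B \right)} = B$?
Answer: $\frac{90427}{3} \approx 30142.0$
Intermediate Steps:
$C{\left(n,O \right)} = 4 - \frac{n}{9}$
$C{\left(-156,v{\left(0 \right)} \right)} - -30121 = \left(4 - - \frac{52}{3}\right) - -30121 = \left(4 + \frac{52}{3}\right) + 30121 = \frac{64}{3} + 30121 = \frac{90427}{3}$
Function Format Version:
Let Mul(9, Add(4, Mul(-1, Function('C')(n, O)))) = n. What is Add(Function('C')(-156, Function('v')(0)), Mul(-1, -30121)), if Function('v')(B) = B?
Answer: Rational(90427, 3) ≈ 30142.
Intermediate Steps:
Function('C')(n, O) = Add(4, Mul(Rational(-1, 9), n))
Add(Function('C')(-156, Function('v')(0)), Mul(-1, -30121)) = Add(Add(4, Mul(Rational(-1, 9), -156)), Mul(-1, -30121)) = Add(Add(4, Rational(52, 3)), 30121) = Add(Rational(64, 3), 30121) = Rational(90427, 3)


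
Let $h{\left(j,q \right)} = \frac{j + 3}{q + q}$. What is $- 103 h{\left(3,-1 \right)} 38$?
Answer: $11742$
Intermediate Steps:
$h{\left(j,q \right)} = \frac{3 + j}{2 q}$
$- 103 h{\left(3,-1 \right)} 38 = - 103 \frac{3 + 3}{2 \left(-1\right)} 38 = - 103 \cdot \frac{1}{2} \left(-1\right) 6 \cdot 38 = - 103 \left(\left(-3\right) 38\right) = \left(-103\right) \left(-114\right) = 11742$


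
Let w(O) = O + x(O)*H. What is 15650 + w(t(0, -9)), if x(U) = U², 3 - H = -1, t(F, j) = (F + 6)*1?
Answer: 15800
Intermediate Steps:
t(F, j) = 6 + F (t(F, j) = (6 + F)*1 = 6 + F)
H = 4 (H = 3 - 1*(-1) = 3 + 1 = 4)
w(O) = O + 4*O² (w(O) = O + O²*4 = O + 4*O²)
15650 + w(t(0, -9)) = 15650 + (6 + 0)*(1 + 4*(6 + 0)) = 15650 + 6*(1 + 4*6) = 15650 + 6*(1 + 24) = 15650 + 6*25 = 15650 + 150 = 15800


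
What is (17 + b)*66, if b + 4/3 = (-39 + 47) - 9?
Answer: 968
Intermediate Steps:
b = -7/3 (b = -4/3 + ((-39 + 47) - 9) = -4/3 + (8 - 9) = -4/3 - 1 = -7/3 ≈ -2.3333)
(17 + b)*66 = (17 - 7/3)*66 = (44/3)*66 = 968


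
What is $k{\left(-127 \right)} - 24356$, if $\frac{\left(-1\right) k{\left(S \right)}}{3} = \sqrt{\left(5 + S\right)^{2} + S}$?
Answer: $-24356 - 3 \sqrt{14757} \approx -24720.0$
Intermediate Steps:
$k{\left(S \right)} = - 3 \sqrt{S + \left(5 + S\right)^{2}}$ ($k{\left(S \right)} = - 3 \sqrt{\left(5 + S\right)^{2} + S} = - 3 \sqrt{S + \left(5 + S\right)^{2}}$)
$k{\left(-127 \right)} - 24356 = - 3 \sqrt{-127 + \left(5 - 127\right)^{2}} - 24356 = - 3 \sqrt{-127 + \left(-122\right)^{2}} - 24356 = - 3 \sqrt{-127 + 14884} - 24356 = - 3 \sqrt{14757} - 24356 = -24356 - 3 \sqrt{14757}$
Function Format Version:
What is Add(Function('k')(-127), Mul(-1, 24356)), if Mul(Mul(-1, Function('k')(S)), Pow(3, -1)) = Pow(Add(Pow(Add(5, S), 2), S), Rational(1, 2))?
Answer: Add(-24356, Mul(-3, Pow(14757, Rational(1, 2)))) ≈ -24720.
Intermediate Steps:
Function('k')(S) = Mul(-3, Pow(Add(S, Pow(Add(5, S), 2)), Rational(1, 2))) (Function('k')(S) = Mul(-3, Pow(Add(Pow(Add(5, S), 2), S), Rational(1, 2))) = Mul(-3, Pow(Add(S, Pow(Add(5, S), 2)), Rational(1, 2))))
Add(Function('k')(-127), Mul(-1, 24356)) = Add(Mul(-3, Pow(Add(-127, Pow(Add(5, -127), 2)), Rational(1, 2))), Mul(-1, 24356)) = Add(Mul(-3, Pow(Add(-127, Pow(-122, 2)), Rational(1, 2))), -24356) = Add(Mul(-3, Pow(Add(-127, 14884), Rational(1, 2))), -24356) = Add(Mul(-3, Pow(14757, Rational(1, 2))), -24356) = Add(-24356, Mul(-3, Pow(14757, Rational(1, 2))))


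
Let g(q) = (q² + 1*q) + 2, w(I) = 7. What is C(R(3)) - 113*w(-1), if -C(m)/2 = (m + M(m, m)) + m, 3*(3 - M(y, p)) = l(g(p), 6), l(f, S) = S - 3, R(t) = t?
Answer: -807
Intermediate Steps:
g(q) = 2 + q + q² (g(q) = (q² + q) + 2 = (q + q²) + 2 = 2 + q + q²)
l(f, S) = -3 + S
M(y, p) = 2 (M(y, p) = 3 - (-3 + 6)/3 = 3 - ⅓*3 = 3 - 1 = 2)
C(m) = -4 - 4*m (C(m) = -2*((m + 2) + m) = -2*((2 + m) + m) = -2*(2 + 2*m) = -4 - 4*m)
C(R(3)) - 113*w(-1) = (-4 - 4*3) - 113*7 = (-4 - 12) - 791 = -16 - 791 = -807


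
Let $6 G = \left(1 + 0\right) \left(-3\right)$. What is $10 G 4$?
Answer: $-20$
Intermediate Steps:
$G = - \frac{1}{2}$ ($G = \frac{\left(1 + 0\right) \left(-3\right)}{6} = \frac{1 \left(-3\right)}{6} = \frac{1}{6} \left(-3\right) = - \frac{1}{2} \approx -0.5$)
$10 G 4 = 10 \left(- \frac{1}{2}\right) 4 = \left(-5\right) 4 = -20$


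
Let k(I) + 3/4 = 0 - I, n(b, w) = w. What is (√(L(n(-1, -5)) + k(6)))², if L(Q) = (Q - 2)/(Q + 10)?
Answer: -163/20 ≈ -8.1500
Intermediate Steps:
L(Q) = (-2 + Q)/(10 + Q)
k(I) = -¾ - I (k(I) = -¾ + (0 - I) = -¾ - I)
(√(L(n(-1, -5)) + k(6)))² = (√((-2 - 5)/(10 - 5) + (-¾ - 1*6)))² = (√(-7/5 + (-¾ - 6)))² = (√((⅕)*(-7) - 27/4))² = (√(-7/5 - 27/4))² = (√(-163/20))² = (I*√815/10)² = -163/20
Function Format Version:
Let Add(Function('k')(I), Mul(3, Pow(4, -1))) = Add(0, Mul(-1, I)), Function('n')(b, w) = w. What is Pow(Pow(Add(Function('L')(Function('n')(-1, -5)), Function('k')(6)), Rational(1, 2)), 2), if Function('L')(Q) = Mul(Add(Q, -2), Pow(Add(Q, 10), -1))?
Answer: Rational(-163, 20) ≈ -8.1500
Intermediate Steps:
Function('L')(Q) = Mul(Pow(Add(10, Q), -1), Add(-2, Q)) (Function('L')(Q) = Mul(Add(-2, Q), Pow(Add(10, Q), -1)) = Mul(Pow(Add(10, Q), -1), Add(-2, Q)))
Function('k')(I) = Add(Rational(-3, 4), Mul(-1, I)) (Function('k')(I) = Add(Rational(-3, 4), Add(0, Mul(-1, I))) = Add(Rational(-3, 4), Mul(-1, I)))
Pow(Pow(Add(Function('L')(Function('n')(-1, -5)), Function('k')(6)), Rational(1, 2)), 2) = Pow(Pow(Add(Mul(Pow(Add(10, -5), -1), Add(-2, -5)), Add(Rational(-3, 4), Mul(-1, 6))), Rational(1, 2)), 2) = Pow(Pow(Add(Mul(Pow(5, -1), -7), Add(Rational(-3, 4), -6)), Rational(1, 2)), 2) = Pow(Pow(Add(Mul(Rational(1, 5), -7), Rational(-27, 4)), Rational(1, 2)), 2) = Pow(Pow(Add(Rational(-7, 5), Rational(-27, 4)), Rational(1, 2)), 2) = Pow(Pow(Rational(-163, 20), Rational(1, 2)), 2) = Pow(Mul(Rational(1, 10), I, Pow(815, Rational(1, 2))), 2) = Rational(-163, 20)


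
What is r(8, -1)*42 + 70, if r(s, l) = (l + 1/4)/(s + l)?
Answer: 131/2 ≈ 65.500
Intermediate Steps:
r(s, l) = (1/4 + l)/(l + s) (r(s, l) = (l + 1/4)/(l + s) = (1/4 + l)/(l + s))
r(8, -1)*42 + 70 = ((1/4 - 1)/(-1 + 8))*42 + 70 = (-3/4/7)*42 + 70 = ((1/7)*(-3/4))*42 + 70 = -3/28*42 + 70 = -9/2 + 70 = 131/2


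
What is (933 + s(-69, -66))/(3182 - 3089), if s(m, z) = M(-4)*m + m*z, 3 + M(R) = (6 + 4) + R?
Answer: 1760/31 ≈ 56.774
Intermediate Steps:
M(R) = 7 + R (M(R) = -3 + ((6 + 4) + R) = -3 + (10 + R) = 7 + R)
s(m, z) = 3*m + m*z (s(m, z) = (7 - 4)*m + m*z = 3*m + m*z)
(933 + s(-69, -66))/(3182 - 3089) = (933 - 69*(3 - 66))/(3182 - 3089) = (933 - 69*(-63))/93 = (933 + 4347)*(1/93) = 5280*(1/93) = 1760/31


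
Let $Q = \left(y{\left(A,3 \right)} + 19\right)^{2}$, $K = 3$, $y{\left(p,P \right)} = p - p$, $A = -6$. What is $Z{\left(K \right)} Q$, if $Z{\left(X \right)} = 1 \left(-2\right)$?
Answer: $-722$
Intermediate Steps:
$y{\left(p,P \right)} = 0$
$Z{\left(X \right)} = -2$
$Q = 361$ ($Q = \left(0 + 19\right)^{2} = 19^{2} = 361$)
$Z{\left(K \right)} Q = \left(-2\right) 361 = -722$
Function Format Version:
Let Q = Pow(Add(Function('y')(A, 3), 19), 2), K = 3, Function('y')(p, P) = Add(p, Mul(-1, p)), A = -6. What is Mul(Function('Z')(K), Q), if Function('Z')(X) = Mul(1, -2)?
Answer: -722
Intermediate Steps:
Function('y')(p, P) = 0
Function('Z')(X) = -2
Q = 361 (Q = Pow(Add(0, 19), 2) = Pow(19, 2) = 361)
Mul(Function('Z')(K), Q) = Mul(-2, 361) = -722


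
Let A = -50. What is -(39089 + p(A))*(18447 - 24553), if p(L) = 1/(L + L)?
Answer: 11933868647/50 ≈ 2.3868e+8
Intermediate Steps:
p(L) = 1/(2*L)
-(39089 + p(A))*(18447 - 24553) = -(39089 + (½)/(-50))*(18447 - 24553) = -(39089 + (½)*(-1/50))*(-6106) = -(39089 - 1/100)*(-6106) = -3908899*(-6106)/100 = -1*(-11933868647/50) = 11933868647/50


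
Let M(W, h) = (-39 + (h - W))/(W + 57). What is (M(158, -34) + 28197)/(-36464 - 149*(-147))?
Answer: -6062124/3130615 ≈ -1.9364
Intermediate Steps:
M(W, h) = (-39 + h - W)/(57 + W)
(M(158, -34) + 28197)/(-36464 - 149*(-147)) = ((-39 - 34 - 1*158)/(57 + 158) + 28197)/(-36464 - 149*(-147)) = ((-39 - 34 - 158)/215 + 28197)/(-36464 + 21903) = ((1/215)*(-231) + 28197)/(-14561) = (-231/215 + 28197)*(-1/14561) = (6062124/215)*(-1/14561) = -6062124/3130615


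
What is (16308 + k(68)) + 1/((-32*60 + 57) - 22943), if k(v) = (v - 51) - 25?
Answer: 404337799/24806 ≈ 16300.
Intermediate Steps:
k(v) = -76 + v (k(v) = (-51 + v) - 25 = -76 + v)
(16308 + k(68)) + 1/((-32*60 + 57) - 22943) = (16308 + (-76 + 68)) + 1/((-32*60 + 57) - 22943) = (16308 - 8) + 1/((-1920 + 57) - 22943) = 16300 + 1/(-1863 - 22943) = 16300 + 1/(-24806) = 16300 - 1/24806 = 404337799/24806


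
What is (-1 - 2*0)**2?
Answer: 1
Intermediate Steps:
(-1 - 2*0)**2 = (-1 + 0)**2 = (-1)**2 = 1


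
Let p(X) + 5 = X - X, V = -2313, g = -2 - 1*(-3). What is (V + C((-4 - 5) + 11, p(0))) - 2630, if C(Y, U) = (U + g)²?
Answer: -4927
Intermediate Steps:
g = 1 (g = -2 + 3 = 1)
p(X) = -5 (p(X) = -5 + (X - X) = -5 + 0 = -5)
C(Y, U) = (1 + U)² (C(Y, U) = (U + 1)² = (1 + U)²)
(V + C((-4 - 5) + 11, p(0))) - 2630 = (-2313 + (1 - 5)²) - 2630 = (-2313 + (-4)²) - 2630 = (-2313 + 16) - 2630 = -2297 - 2630 = -4927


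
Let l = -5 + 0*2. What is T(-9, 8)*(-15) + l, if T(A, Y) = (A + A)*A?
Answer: -2435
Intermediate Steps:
T(A, Y) = 2*A² (T(A, Y) = (2*A)*A = 2*A²)
l = -5 (l = -5 + 0 = -5)
T(-9, 8)*(-15) + l = (2*(-9)²)*(-15) - 5 = (2*81)*(-15) - 5 = 162*(-15) - 5 = -2430 - 5 = -2435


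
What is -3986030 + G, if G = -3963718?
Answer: -7949748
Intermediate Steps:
-3986030 + G = -3986030 - 3963718 = -7949748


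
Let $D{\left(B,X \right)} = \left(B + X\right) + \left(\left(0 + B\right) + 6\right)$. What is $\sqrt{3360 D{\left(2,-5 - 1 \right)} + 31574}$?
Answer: $\sqrt{45014} \approx 212.17$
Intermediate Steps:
$D{\left(B,X \right)} = 6 + X + 2 B$ ($D{\left(B,X \right)} = \left(B + X\right) + \left(B + 6\right) = \left(B + X\right) + \left(6 + B\right) = 6 + X + 2 B$)
$\sqrt{3360 D{\left(2,-5 - 1 \right)} + 31574} = \sqrt{3360 \left(6 - 6 + 2 \cdot 2\right) + 31574} = \sqrt{3360 \left(6 - 6 + 4\right) + 31574} = \sqrt{3360 \cdot 4 + 31574} = \sqrt{13440 + 31574} = \sqrt{45014}$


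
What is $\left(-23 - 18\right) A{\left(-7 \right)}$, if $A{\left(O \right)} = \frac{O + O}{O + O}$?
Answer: $-41$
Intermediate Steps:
$A{\left(O \right)} = 1$ ($A{\left(O \right)} = \frac{2 O}{2 O} = 2 O \frac{1}{2 O} = 1$)
$\left(-23 - 18\right) A{\left(-7 \right)} = \left(-23 - 18\right) 1 = \left(-41\right) 1 = -41$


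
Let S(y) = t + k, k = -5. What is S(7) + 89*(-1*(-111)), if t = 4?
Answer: 9878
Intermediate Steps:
S(y) = -1 (S(y) = 4 - 5 = -1)
S(7) + 89*(-1*(-111)) = -1 + 89*(-1*(-111)) = -1 + 89*111 = -1 + 9879 = 9878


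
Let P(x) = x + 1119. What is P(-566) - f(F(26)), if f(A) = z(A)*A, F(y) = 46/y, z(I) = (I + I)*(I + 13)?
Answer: 1011805/2197 ≈ 460.54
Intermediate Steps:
z(I) = 2*I*(13 + I) (z(I) = (2*I)*(13 + I) = 2*I*(13 + I))
P(x) = 1119 + x
f(A) = 2*A**2*(13 + A) (f(A) = (2*A*(13 + A))*A = 2*A**2*(13 + A))
P(-566) - f(F(26)) = (1119 - 566) - 2*(46/26)**2*(13 + 46/26) = 553 - 2*(46*(1/26))**2*(13 + 46*(1/26)) = 553 - 2*(23/13)**2*(13 + 23/13) = 553 - 2*529*192/(169*13) = 553 - 1*203136/2197 = 553 - 203136/2197 = 1011805/2197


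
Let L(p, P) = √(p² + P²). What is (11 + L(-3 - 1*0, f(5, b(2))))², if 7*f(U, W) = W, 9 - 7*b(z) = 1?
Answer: (539 + √21673)²/2401 ≈ 196.12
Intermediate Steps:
b(z) = 8/7 (b(z) = 9/7 - ⅐*1 = 9/7 - ⅐ = 8/7)
f(U, W) = W/7
L(p, P) = √(P² + p²)
(11 + L(-3 - 1*0, f(5, b(2))))² = (11 + √(((⅐)*(8/7))² + (-3 - 1*0)²))² = (11 + √((8/49)² + (-3 + 0)²))² = (11 + √(64/2401 + (-3)²))² = (11 + √(64/2401 + 9))² = (11 + √(21673/2401))² = (11 + √21673/49)²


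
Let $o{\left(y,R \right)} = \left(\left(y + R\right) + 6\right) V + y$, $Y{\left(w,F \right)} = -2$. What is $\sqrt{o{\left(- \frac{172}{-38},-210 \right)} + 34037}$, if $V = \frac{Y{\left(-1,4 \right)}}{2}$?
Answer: $\sqrt{34241} \approx 185.04$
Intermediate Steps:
$V = -1$ ($V = - \frac{2}{2} = \left(-2\right) \frac{1}{2} = -1$)
$o{\left(y,R \right)} = -6 - R$ ($o{\left(y,R \right)} = \left(\left(y + R\right) + 6\right) \left(-1\right) + y = \left(\left(R + y\right) + 6\right) \left(-1\right) + y = \left(6 + R + y\right) \left(-1\right) + y = \left(-6 - R - y\right) + y = -6 - R$)
$\sqrt{o{\left(- \frac{172}{-38},-210 \right)} + 34037} = \sqrt{\left(-6 - -210\right) + 34037} = \sqrt{\left(-6 + 210\right) + 34037} = \sqrt{204 + 34037} = \sqrt{34241}$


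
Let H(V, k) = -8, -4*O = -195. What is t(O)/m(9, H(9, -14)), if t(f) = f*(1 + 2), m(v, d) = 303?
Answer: 195/404 ≈ 0.48267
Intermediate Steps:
O = 195/4 (O = -1/4*(-195) = 195/4 ≈ 48.750)
t(f) = 3*f (t(f) = f*3 = 3*f)
t(O)/m(9, H(9, -14)) = (3*(195/4))/303 = (585/4)*(1/303) = 195/404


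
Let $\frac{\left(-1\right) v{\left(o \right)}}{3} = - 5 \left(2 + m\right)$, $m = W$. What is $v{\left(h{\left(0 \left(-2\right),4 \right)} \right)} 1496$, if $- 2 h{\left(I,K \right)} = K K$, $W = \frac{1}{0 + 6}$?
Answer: $48620$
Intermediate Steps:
$W = \frac{1}{6} \approx 0.16667$
$m = \frac{1}{6} \approx 0.16667$
$h{\left(I,K \right)} = - \frac{K^{2}}{2}$ ($h{\left(I,K \right)} = - \frac{K K}{2} = - \frac{K^{2}}{2}$)
$v{\left(o \right)} = \frac{65}{2}$ ($v{\left(o \right)} = - 3 \left(- 5 \left(2 + \frac{1}{6}\right)\right) = - 3 \left(\left(-5\right) \frac{13}{6}\right) = \left(-3\right) \left(- \frac{65}{6}\right) = \frac{65}{2}$)
$v{\left(h{\left(0 \left(-2\right),4 \right)} \right)} 1496 = \frac{65}{2} \cdot 1496 = 48620$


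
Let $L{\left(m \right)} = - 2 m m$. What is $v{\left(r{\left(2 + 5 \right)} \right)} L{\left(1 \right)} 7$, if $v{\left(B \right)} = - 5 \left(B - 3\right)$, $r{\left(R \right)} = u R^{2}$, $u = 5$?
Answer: $16940$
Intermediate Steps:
$r{\left(R \right)} = 5 R^{2}$
$L{\left(m \right)} = - 2 m^{2}$
$v{\left(B \right)} = 15 - 5 B$ ($v{\left(B \right)} = - 5 \left(-3 + B\right) = 15 - 5 B$)
$v{\left(r{\left(2 + 5 \right)} \right)} L{\left(1 \right)} 7 = \left(15 - 5 \cdot 5 \left(2 + 5\right)^{2}\right) \left(- 2 \cdot 1^{2}\right) 7 = \left(15 - 5 \cdot 5 \cdot 7^{2}\right) \left(\left(-2\right) 1\right) 7 = \left(15 - 5 \cdot 5 \cdot 49\right) \left(-2\right) 7 = \left(15 - 1225\right) \left(-2\right) 7 = \left(-1210\right) \left(-2\right) 7 = 2420 \cdot 7 = 16940$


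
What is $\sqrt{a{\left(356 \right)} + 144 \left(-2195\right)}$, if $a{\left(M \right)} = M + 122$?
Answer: $i \sqrt{315602} \approx 561.79 i$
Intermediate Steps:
$a{\left(M \right)} = 122 + M$
$\sqrt{a{\left(356 \right)} + 144 \left(-2195\right)} = \sqrt{\left(122 + 356\right) + 144 \left(-2195\right)} = \sqrt{478 - 316080} = \sqrt{-315602} = i \sqrt{315602}$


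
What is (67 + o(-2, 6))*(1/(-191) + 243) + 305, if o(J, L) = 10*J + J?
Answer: 2146795/191 ≈ 11240.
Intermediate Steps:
o(J, L) = 11*J
(67 + o(-2, 6))*(1/(-191) + 243) + 305 = (67 + 11*(-2))*(1/(-191) + 243) + 305 = (67 - 22)*(-1/191 + 243) + 305 = 45*(46412/191) + 305 = 2088540/191 + 305 = 2146795/191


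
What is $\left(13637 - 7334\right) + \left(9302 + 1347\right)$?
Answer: $16952$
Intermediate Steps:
$\left(13637 - 7334\right) + \left(9302 + 1347\right) = 6303 + 10649 = 16952$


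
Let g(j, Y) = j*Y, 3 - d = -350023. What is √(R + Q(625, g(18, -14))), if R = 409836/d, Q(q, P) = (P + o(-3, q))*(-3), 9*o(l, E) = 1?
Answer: 5*√8345373620991/525039 ≈ 27.511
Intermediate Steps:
o(l, E) = ⅑ (o(l, E) = (⅑)*1 = ⅑)
d = 350026 (d = 3 - 1*(-350023) = 3 + 350023 = 350026)
g(j, Y) = Y*j
Q(q, P) = -⅓ - 3*P (Q(q, P) = (P + ⅑)*(-3) = (⅑ + P)*(-3) = -⅓ - 3*P)
R = 204918/175013 (R = 409836/350026 = 409836*(1/350026) = 204918/175013 ≈ 1.1709)
√(R + Q(625, g(18, -14))) = √(204918/175013 + (-⅓ - (-42)*18)) = √(204918/175013 + (-⅓ - 3*(-252))) = √(204918/175013 + (-⅓ + 756)) = √(204918/175013 + 2267/3) = √(397369225/525039) = 5*√8345373620991/525039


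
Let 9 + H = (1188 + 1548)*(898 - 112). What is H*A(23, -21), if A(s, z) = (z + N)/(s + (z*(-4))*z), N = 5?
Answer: 34407792/1741 ≈ 19763.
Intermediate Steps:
A(s, z) = (5 + z)/(s - 4*z**2) (A(s, z) = (z + 5)/(s + (z*(-4))*z) = (5 + z)/(s + (-4*z)*z) = (5 + z)/(s - 4*z**2))
H = 2150487 (H = -9 + (1188 + 1548)*(898 - 112) = -9 + 2736*786 = -9 + 2150496 = 2150487)
H*A(23, -21) = 2150487*((5 - 21)/(23 - 4*(-21)**2)) = 2150487*(-16/(23 - 4*441)) = 2150487*(-16/(23 - 1764)) = 2150487*(-16/(-1741)) = 2150487*(-1/1741*(-16)) = 2150487*(16/1741) = 34407792/1741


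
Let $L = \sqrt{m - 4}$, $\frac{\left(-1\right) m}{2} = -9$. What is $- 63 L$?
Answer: $- 63 \sqrt{14} \approx -235.72$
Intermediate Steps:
$m = 18$ ($m = \left(-2\right) \left(-9\right) = 18$)
$L = \sqrt{14}$ ($L = \sqrt{18 - 4} = \sqrt{14} \approx 3.7417$)
$- 63 L = - 63 \sqrt{14}$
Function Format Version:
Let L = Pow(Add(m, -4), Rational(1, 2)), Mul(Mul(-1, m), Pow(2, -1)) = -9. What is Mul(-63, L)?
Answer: Mul(-63, Pow(14, Rational(1, 2))) ≈ -235.72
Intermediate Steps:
m = 18 (m = Mul(-2, -9) = 18)
L = Pow(14, Rational(1, 2)) (L = Pow(Add(18, -4), Rational(1, 2)) = Pow(14, Rational(1, 2)) ≈ 3.7417)
Mul(-63, L) = Mul(-63, Pow(14, Rational(1, 2)))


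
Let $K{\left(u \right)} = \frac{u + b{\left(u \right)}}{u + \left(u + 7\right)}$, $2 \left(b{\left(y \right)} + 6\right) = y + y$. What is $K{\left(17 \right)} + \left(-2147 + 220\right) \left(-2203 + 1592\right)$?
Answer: $\frac{48273305}{41} \approx 1.1774 \cdot 10^{6}$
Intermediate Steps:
$b{\left(y \right)} = -6 + y$ ($b{\left(y \right)} = -6 + \frac{y + y}{2} = -6 + \frac{2 y}{2} = -6 + y$)
$K{\left(u \right)} = \frac{-6 + 2 u}{7 + 2 u}$ ($K{\left(u \right)} = \frac{u + \left(-6 + u\right)}{u + \left(u + 7\right)} = \frac{-6 + 2 u}{u + \left(7 + u\right)} = \frac{-6 + 2 u}{7 + 2 u}$)
$K{\left(17 \right)} + \left(-2147 + 220\right) \left(-2203 + 1592\right) = \frac{2 \left(-3 + 17\right)}{7 + 2 \cdot 17} + \left(-2147 + 220\right) \left(-2203 + 1592\right) = 2 \frac{1}{7 + 34} \cdot 14 - -1177397 = 2 \cdot \frac{1}{41} \cdot 14 + 1177397 = \frac{28}{41} + 1177397 = \frac{48273305}{41}$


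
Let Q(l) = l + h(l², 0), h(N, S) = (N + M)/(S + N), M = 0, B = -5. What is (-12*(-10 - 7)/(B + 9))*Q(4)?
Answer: 255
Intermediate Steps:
h(N, S) = N/(N + S) (h(N, S) = (N + 0)/(S + N) = N/(N + S))
Q(l) = 1 + l (Q(l) = l + l²/(l² + 0) = l + l²/(l²) = l + l²/l² = l + 1 = 1 + l)
(-12*(-10 - 7)/(B + 9))*Q(4) = (-12*(-10 - 7)/(-5 + 9))*(1 + 4) = -(-204)/4*5 = -12*(-17/4)*5 = 51*5 = 255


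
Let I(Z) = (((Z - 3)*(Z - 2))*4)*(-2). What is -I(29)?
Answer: 5616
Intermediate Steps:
I(Z) = -8*(-3 + Z)*(-2 + Z) (I(Z) = (((-3 + Z)*(-2 + Z))*4)*(-2) = (4*(-3 + Z)*(-2 + Z))*(-2) = -8*(-3 + Z)*(-2 + Z))
-I(29) = -(-48 - 8*29² + 40*29) = -(-48 - 8*841 + 1160) = -(-48 - 6728 + 1160) = -1*(-5616) = 5616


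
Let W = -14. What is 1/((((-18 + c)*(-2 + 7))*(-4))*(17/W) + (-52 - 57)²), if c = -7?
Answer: 7/78917 ≈ 8.8701e-5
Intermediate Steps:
1/((((-18 + c)*(-2 + 7))*(-4))*(17/W) + (-52 - 57)²) = 1/((((-18 - 7)*(-2 + 7))*(-4))*(17/(-14)) + (-52 - 57)²) = 1/((-25*5*(-4))*(17*(-1/14)) + (-109)²) = 1/(-125*(-4)*(-17/14) + 11881) = 1/(500*(-17/14) + 11881) = 1/(-4250/7 + 11881) = 1/(78917/7) = 7/78917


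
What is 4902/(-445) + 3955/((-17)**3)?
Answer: -25843501/2186285 ≈ -11.821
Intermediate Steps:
4902/(-445) + 3955/((-17)**3) = 4902*(-1/445) + 3955/(-4913) = -4902/445 + 3955*(-1/4913) = -4902/445 - 3955/4913 = -25843501/2186285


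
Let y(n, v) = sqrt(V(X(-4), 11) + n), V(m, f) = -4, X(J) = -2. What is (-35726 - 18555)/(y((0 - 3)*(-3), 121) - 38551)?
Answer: 2092586831/1486179596 + 54281*sqrt(5)/1486179596 ≈ 1.4081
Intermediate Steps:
y(n, v) = sqrt(-4 + n)
(-35726 - 18555)/(y((0 - 3)*(-3), 121) - 38551) = (-35726 - 18555)/(sqrt(-4 + (0 - 3)*(-3)) - 38551) = -54281/(sqrt(-4 - 3*(-3)) - 38551) = -54281/(sqrt(-4 + 9) - 38551) = -54281/(sqrt(5) - 38551) = -54281/(-38551 + sqrt(5))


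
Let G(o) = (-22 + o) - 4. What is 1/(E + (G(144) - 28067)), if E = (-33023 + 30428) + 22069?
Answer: -1/8475 ≈ -0.00011799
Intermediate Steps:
G(o) = -26 + o
E = 19474 (E = -2595 + 22069 = 19474)
1/(E + (G(144) - 28067)) = 1/(19474 + ((-26 + 144) - 28067)) = 1/(19474 + (118 - 28067)) = 1/(19474 - 27949) = 1/(-8475) = -1/8475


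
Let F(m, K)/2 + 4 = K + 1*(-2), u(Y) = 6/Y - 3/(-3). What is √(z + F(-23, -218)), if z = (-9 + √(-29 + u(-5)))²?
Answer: √(-11200 + (-45 + I*√730)²)/5 ≈ 2.4254 - 20.052*I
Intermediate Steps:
u(Y) = 1 + 6/Y (u(Y) = 6/Y - 3*(-⅓) = 6/Y + 1 = 1 + 6/Y)
F(m, K) = -12 + 2*K (F(m, K) = -8 + 2*(K + 1*(-2)) = -8 + 2*(K - 2) = -8 + 2*(-2 + K) = -8 + (-4 + 2*K) = -12 + 2*K)
z = (-9 + I*√730/5)² (z = (-9 + √(-29 + (6 - 5)/(-5)))² = (-9 + √(-29 - ⅕*1))² = (-9 + √(-29 - ⅕))² = (-9 + √(-146/5))² = (-9 + I*√730/5)² ≈ 51.8 - 97.267*I)
√(z + F(-23, -218)) = √((45 - I*√730)²/25 + (-12 + 2*(-218))) = √((45 - I*√730)²/25 + (-12 - 436)) = √((45 - I*√730)²/25 - 448) = √(-448 + (45 - I*√730)²/25)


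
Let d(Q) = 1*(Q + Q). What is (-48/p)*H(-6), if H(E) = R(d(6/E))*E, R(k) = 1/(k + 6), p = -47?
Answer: -72/47 ≈ -1.5319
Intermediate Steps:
d(Q) = 2*Q (d(Q) = 1*(2*Q) = 2*Q)
R(k) = 1/(6 + k)
H(E) = E/(6 + 12/E) (H(E) = E/(6 + 2*(6/E)) = E/(6 + 12/E))
(-48/p)*H(-6) = (-48/(-47))*((1/6)*(-6)**2/(2 - 6)) = (-48*(-1/47))*((1/6)*36/(-4)) = 48*((1/6)*36*(-1/4))/47 = (48/47)*(-3/2) = -72/47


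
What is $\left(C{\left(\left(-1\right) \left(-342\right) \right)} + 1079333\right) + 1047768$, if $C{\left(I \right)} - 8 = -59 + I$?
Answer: $2127392$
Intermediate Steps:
$C{\left(I \right)} = -51 + I$ ($C{\left(I \right)} = 8 + \left(-59 + I\right) = -51 + I$)
$\left(C{\left(\left(-1\right) \left(-342\right) \right)} + 1079333\right) + 1047768 = \left(\left(-51 - -342\right) + 1079333\right) + 1047768 = \left(\left(-51 + 342\right) + 1079333\right) + 1047768 = \left(291 + 1079333\right) + 1047768 = 1079624 + 1047768 = 2127392$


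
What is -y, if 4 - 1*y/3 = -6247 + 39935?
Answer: 101052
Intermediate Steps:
y = -101052 (y = 12 - 3*(-6247 + 39935) = 12 - 3*33688 = 12 - 101064 = -101052)
-y = -1*(-101052) = 101052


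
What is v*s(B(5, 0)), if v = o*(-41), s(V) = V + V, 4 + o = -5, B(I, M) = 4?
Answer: 2952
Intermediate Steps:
o = -9 (o = -4 - 5 = -9)
s(V) = 2*V
v = 369 (v = -9*(-41) = 369)
v*s(B(5, 0)) = 369*(2*4) = 369*8 = 2952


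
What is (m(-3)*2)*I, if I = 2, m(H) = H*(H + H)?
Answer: 72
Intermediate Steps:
m(H) = 2*H**2 (m(H) = H*(2*H) = 2*H**2)
(m(-3)*2)*I = ((2*(-3)**2)*2)*2 = ((2*9)*2)*2 = (18*2)*2 = 36*2 = 72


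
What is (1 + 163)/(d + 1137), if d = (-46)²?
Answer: 164/3253 ≈ 0.050415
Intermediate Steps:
d = 2116
(1 + 163)/(d + 1137) = (1 + 163)/(2116 + 1137) = 164/3253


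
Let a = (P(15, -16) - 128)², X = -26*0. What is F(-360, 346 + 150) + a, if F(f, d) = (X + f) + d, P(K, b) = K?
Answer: 12905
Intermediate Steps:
X = 0
a = 12769 (a = (15 - 128)² = (-113)² = 12769)
F(f, d) = d + f (F(f, d) = (0 + f) + d = f + d = d + f)
F(-360, 346 + 150) + a = ((346 + 150) - 360) + 12769 = (496 - 360) + 12769 = 136 + 12769 = 12905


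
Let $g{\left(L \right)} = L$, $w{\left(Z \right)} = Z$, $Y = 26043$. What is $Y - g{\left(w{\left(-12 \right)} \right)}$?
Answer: $26055$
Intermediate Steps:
$Y - g{\left(w{\left(-12 \right)} \right)} = 26043 - -12 = 26043 + 12 = 26055$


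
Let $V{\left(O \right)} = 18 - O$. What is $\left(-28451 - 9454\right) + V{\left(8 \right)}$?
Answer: $-37895$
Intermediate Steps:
$\left(-28451 - 9454\right) + V{\left(8 \right)} = \left(-28451 - 9454\right) + \left(18 - 8\right) = -37905 + \left(18 - 8\right) = -37905 + 10 = -37895$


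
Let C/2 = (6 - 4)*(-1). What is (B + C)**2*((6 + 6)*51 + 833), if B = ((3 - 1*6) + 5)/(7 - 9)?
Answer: 36125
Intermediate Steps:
C = -4 (C = 2*((6 - 4)*(-1)) = 2*(2*(-1)) = 2*(-2) = -4)
B = -1 (B = ((3 - 6) + 5)/(-2) = (-3 + 5)*(-1/2) = 2*(-1/2) = -1)
(B + C)**2*((6 + 6)*51 + 833) = (-1 - 4)**2*((6 + 6)*51 + 833) = (-5)**2*(12*51 + 833) = 25*(612 + 833) = 25*1445 = 36125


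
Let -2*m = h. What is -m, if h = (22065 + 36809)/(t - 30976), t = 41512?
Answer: 29437/10536 ≈ 2.7939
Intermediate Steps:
h = 29437/5268 (h = (22065 + 36809)/(41512 - 30976) = 58874/10536 = 58874*(1/10536) = 29437/5268 ≈ 5.5879)
m = -29437/10536 (m = -½*29437/5268 = -29437/10536 ≈ -2.7939)
-m = -1*(-29437/10536) = 29437/10536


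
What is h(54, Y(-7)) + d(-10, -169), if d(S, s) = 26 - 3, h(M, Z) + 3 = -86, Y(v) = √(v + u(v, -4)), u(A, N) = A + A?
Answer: -66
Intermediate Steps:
u(A, N) = 2*A
Y(v) = √3*√v (Y(v) = √(v + 2*v) = √(3*v) = √3*√v)
h(M, Z) = -89 (h(M, Z) = -3 - 86 = -89)
d(S, s) = 23
h(54, Y(-7)) + d(-10, -169) = -89 + 23 = -66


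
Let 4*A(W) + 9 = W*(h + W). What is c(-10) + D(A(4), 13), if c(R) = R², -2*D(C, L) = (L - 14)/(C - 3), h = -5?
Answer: 2498/25 ≈ 99.920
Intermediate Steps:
A(W) = -9/4 + W*(-5 + W)/4 (A(W) = -9/4 + (W*(-5 + W))/4 = -9/4 + W*(-5 + W)/4)
D(C, L) = -(-14 + L)/(2*(-3 + C)) (D(C, L) = -(L - 14)/(2*(C - 3)) = -(-14 + L)/(2*(-3 + C)))
c(-10) + D(A(4), 13) = (-10)² + (14 - 1*13)/(2*(-3 + (-9/4 - 5/4*4 + (¼)*4²))) = 100 + (14 - 13)/(2*(-3 + (-9/4 - 5 + (¼)*16))) = 100 + (½)*1/(-3 + (-9/4 - 5 + 4)) = 100 + (½)*1/(-3 - 13/4) = 100 + (½)*1/(-25/4) = 100 + (½)*(-4/25)*1 = 100 - 2/25 = 2498/25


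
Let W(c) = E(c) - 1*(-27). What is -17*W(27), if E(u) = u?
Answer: -918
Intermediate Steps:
W(c) = 27 + c (W(c) = c - 1*(-27) = c + 27 = 27 + c)
-17*W(27) = -17*(27 + 27) = -17*54 = -918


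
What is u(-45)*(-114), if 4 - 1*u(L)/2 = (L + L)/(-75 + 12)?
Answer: -4104/7 ≈ -586.29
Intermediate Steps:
u(L) = 8 + 4*L/63 (u(L) = 8 - 2*(L + L)/(-75 + 12) = 8 - 2*2*L/(-63) = 8 - 2*2*L*(-1)/63 = 8 - (-4)*L/63 = 8 + 4*L/63)
u(-45)*(-114) = (8 + (4/63)*(-45))*(-114) = (8 - 20/7)*(-114) = (36/7)*(-114) = -4104/7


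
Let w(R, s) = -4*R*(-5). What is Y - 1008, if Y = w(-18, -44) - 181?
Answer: -1549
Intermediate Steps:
w(R, s) = 20*R
Y = -541 (Y = 20*(-18) - 181 = -360 - 181 = -541)
Y - 1008 = -541 - 1008 = -1549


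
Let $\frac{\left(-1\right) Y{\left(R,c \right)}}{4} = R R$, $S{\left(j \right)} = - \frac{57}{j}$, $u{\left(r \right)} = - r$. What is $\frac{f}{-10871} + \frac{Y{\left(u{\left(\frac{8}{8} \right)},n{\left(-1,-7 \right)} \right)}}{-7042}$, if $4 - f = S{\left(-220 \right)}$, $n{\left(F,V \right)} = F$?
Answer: $\frac{269351}{1202984860} \approx 0.0002239$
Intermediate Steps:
$f = \frac{823}{220}$ ($f = 4 - - \frac{57}{-220} = 4 - \left(-57\right) \left(- \frac{1}{220}\right) = 4 - \frac{57}{220} = \frac{823}{220} \approx 3.7409$)
$Y{\left(R,c \right)} = - 4 R^{2}$ ($Y{\left(R,c \right)} = - 4 R R = - 4 R^{2}$)
$\frac{f}{-10871} + \frac{Y{\left(u{\left(\frac{8}{8} \right)},n{\left(-1,-7 \right)} \right)}}{-7042} = \frac{823}{220 \left(-10871\right)} + \frac{\left(-4\right) \left(- \frac{8}{8}\right)^{2}}{-7042} = \frac{823}{220} \left(- \frac{1}{10871}\right) + - 4 \left(- \frac{8}{8}\right)^{2} \left(- \frac{1}{7042}\right) = - \frac{823}{2391620} + - 4 \left(\left(-1\right) 1\right)^{2} \left(- \frac{1}{7042}\right) = - \frac{823}{2391620} + - 4 \left(-1\right)^{2} \left(- \frac{1}{7042}\right) = - \frac{823}{2391620} + \left(-4\right) 1 \left(- \frac{1}{7042}\right) = - \frac{823}{2391620} - - \frac{2}{3521} = - \frac{823}{2391620} + \frac{2}{3521} = \frac{269351}{1202984860}$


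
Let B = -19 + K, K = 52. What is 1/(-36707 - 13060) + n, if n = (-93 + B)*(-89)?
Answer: 265755779/49767 ≈ 5340.0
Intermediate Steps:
B = 33 (B = -19 + 52 = 33)
n = 5340 (n = (-93 + 33)*(-89) = -60*(-89) = 5340)
1/(-36707 - 13060) + n = 1/(-36707 - 13060) + 5340 = 1/(-49767) + 5340 = -1/49767 + 5340 = 265755779/49767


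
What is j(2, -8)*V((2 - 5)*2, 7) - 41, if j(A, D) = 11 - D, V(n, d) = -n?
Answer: 73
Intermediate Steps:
j(2, -8)*V((2 - 5)*2, 7) - 41 = (11 - 1*(-8))*(-(2 - 5)*2) - 41 = (11 + 8)*(-(-3)*2) - 41 = 19*(-1*(-6)) - 41 = 19*6 - 41 = 114 - 41 = 73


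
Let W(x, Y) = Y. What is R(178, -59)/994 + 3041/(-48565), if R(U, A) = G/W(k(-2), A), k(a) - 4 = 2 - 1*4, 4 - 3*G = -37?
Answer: -537018623/8544428970 ≈ -0.062850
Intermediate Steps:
G = 41/3 (G = 4/3 - ⅓*(-37) = 4/3 + 37/3 = 41/3 ≈ 13.667)
k(a) = 2 (k(a) = 4 + (2 - 1*4) = 4 + (2 - 4) = 4 - 2 = 2)
R(U, A) = 41/(3*A)
R(178, -59)/994 + 3041/(-48565) = ((41/3)/(-59))/994 + 3041/(-48565) = ((41/3)*(-1/59))*(1/994) + 3041*(-1/48565) = -41/177*1/994 - 3041/48565 = -41/175938 - 3041/48565 = -537018623/8544428970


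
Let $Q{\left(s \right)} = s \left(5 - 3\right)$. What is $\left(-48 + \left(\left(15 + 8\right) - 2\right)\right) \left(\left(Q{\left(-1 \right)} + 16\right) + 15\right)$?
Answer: $-783$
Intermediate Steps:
$Q{\left(s \right)} = 2 s$ ($Q{\left(s \right)} = s 2 = 2 s$)
$\left(-48 + \left(\left(15 + 8\right) - 2\right)\right) \left(\left(Q{\left(-1 \right)} + 16\right) + 15\right) = \left(-48 + \left(\left(15 + 8\right) - 2\right)\right) \left(\left(2 \left(-1\right) + 16\right) + 15\right) = \left(-48 + \left(23 - 2\right)\right) \left(\left(-2 + 16\right) + 15\right) = \left(-48 + 21\right) \left(14 + 15\right) = \left(-27\right) 29 = -783$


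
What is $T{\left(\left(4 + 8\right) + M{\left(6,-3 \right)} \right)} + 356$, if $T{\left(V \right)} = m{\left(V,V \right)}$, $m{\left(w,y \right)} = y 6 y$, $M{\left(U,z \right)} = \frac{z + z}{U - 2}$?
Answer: $\frac{2035}{2} \approx 1017.5$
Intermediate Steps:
$M{\left(U,z \right)} = \frac{2 z}{-2 + U}$
$m{\left(w,y \right)} = 6 y^{2}$ ($m{\left(w,y \right)} = 6 y y = 6 y^{2}$)
$T{\left(V \right)} = 6 V^{2}$
$T{\left(\left(4 + 8\right) + M{\left(6,-3 \right)} \right)} + 356 = 6 \left(\left(4 + 8\right) + 2 \left(-3\right) \frac{1}{-2 + 6}\right)^{2} + 356 = 6 \left(12 + 2 \left(-3\right) \frac{1}{4}\right)^{2} + 356 = 6 \left(12 - \frac{3}{2}\right)^{2} + 356 = 6 \left(\frac{21}{2}\right)^{2} + 356 = 6 \cdot \frac{441}{4} + 356 = \frac{1323}{2} + 356 = \frac{2035}{2}$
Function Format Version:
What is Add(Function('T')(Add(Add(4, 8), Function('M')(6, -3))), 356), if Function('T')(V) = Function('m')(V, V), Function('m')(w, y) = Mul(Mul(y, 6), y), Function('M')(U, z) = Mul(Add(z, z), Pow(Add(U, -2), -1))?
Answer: Rational(2035, 2) ≈ 1017.5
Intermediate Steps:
Function('M')(U, z) = Mul(2, z, Pow(Add(-2, U), -1)) (Function('M')(U, z) = Mul(Mul(2, z), Pow(Add(-2, U), -1)) = Mul(2, z, Pow(Add(-2, U), -1)))
Function('m')(w, y) = Mul(6, Pow(y, 2)) (Function('m')(w, y) = Mul(Mul(6, y), y) = Mul(6, Pow(y, 2)))
Function('T')(V) = Mul(6, Pow(V, 2))
Add(Function('T')(Add(Add(4, 8), Function('M')(6, -3))), 356) = Add(Mul(6, Pow(Add(Add(4, 8), Mul(2, -3, Pow(Add(-2, 6), -1))), 2)), 356) = Add(Mul(6, Pow(Add(12, Mul(2, -3, Pow(4, -1))), 2)), 356) = Add(Mul(6, Pow(Add(12, Mul(2, -3, Rational(1, 4))), 2)), 356) = Add(Mul(6, Pow(Add(12, Rational(-3, 2)), 2)), 356) = Add(Mul(6, Pow(Rational(21, 2), 2)), 356) = Add(Mul(6, Rational(441, 4)), 356) = Add(Rational(1323, 2), 356) = Rational(2035, 2)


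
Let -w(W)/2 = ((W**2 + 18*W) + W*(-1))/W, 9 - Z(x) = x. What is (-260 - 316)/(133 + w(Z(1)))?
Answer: -576/83 ≈ -6.9398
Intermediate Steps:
Z(x) = 9 - x
w(W) = -2*(W**2 + 17*W)/W (w(W) = -2*((W**2 + 18*W) + W*(-1))/W = -2*((W**2 + 18*W) - W)/W = -2*(W**2 + 17*W)/W)
(-260 - 316)/(133 + w(Z(1))) = (-260 - 316)/(133 + (-34 - 2*(9 - 1*1))) = -576/(133 + (-34 - 2*(9 - 1))) = -576/(133 + (-34 - 2*8)) = -576/(133 + (-34 - 16)) = -576/(133 - 50) = -576/83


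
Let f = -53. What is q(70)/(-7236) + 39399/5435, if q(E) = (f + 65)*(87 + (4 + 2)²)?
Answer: 7696364/1092435 ≈ 7.0451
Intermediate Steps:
q(E) = 1476 (q(E) = (-53 + 65)*(87 + (4 + 2)²) = 12*(87 + 6²) = 12*(87 + 36) = 12*123 = 1476)
q(70)/(-7236) + 39399/5435 = 1476/(-7236) + 39399/5435 = 1476*(-1/7236) + 39399*(1/5435) = -41/201 + 39399/5435 = 7696364/1092435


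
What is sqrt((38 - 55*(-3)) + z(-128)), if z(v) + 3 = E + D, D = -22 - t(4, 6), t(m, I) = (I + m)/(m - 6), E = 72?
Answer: sqrt(255) ≈ 15.969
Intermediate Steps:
t(m, I) = (I + m)/(-6 + m)
D = -17 (D = -22 - (6 + 4)/(-6 + 4) = -22 - 10/(-2) = -22 - (-1)*10/2 = -22 - 1*(-5) = -22 + 5 = -17)
z(v) = 52 (z(v) = -3 + (72 - 17) = -3 + 55 = 52)
sqrt((38 - 55*(-3)) + z(-128)) = sqrt((38 - 55*(-3)) + 52) = sqrt((38 + 165) + 52) = sqrt(203 + 52) = sqrt(255)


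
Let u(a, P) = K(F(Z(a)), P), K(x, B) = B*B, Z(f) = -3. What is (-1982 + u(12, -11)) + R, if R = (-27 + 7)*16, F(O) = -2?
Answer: -2181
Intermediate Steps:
K(x, B) = B²
u(a, P) = P²
R = -320 (R = -20*16 = -320)
(-1982 + u(12, -11)) + R = (-1982 + (-11)²) - 320 = (-1982 + 121) - 320 = -1861 - 320 = -2181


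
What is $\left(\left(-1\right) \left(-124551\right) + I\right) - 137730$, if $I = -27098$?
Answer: $-40277$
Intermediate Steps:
$\left(\left(-1\right) \left(-124551\right) + I\right) - 137730 = \left(\left(-1\right) \left(-124551\right) - 27098\right) - 137730 = \left(124551 - 27098\right) - 137730 = 97453 - 137730 = -40277$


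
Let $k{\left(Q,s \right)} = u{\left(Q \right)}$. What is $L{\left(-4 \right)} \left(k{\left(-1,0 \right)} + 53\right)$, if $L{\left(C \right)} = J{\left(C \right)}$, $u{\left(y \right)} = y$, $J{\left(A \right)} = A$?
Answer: $-208$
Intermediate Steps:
$k{\left(Q,s \right)} = Q$
$L{\left(C \right)} = C$
$L{\left(-4 \right)} \left(k{\left(-1,0 \right)} + 53\right) = - 4 \left(-1 + 53\right) = \left(-4\right) 52 = -208$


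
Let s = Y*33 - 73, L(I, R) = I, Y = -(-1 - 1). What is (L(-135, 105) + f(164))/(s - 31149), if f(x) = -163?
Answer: 149/15578 ≈ 0.0095648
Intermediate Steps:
Y = 2 (Y = -1*(-2) = 2)
s = -7 (s = 2*33 - 73 = 66 - 73 = -7)
(L(-135, 105) + f(164))/(s - 31149) = (-135 - 163)/(-7 - 31149) = -298/(-31156) = -298*(-1/31156) = 149/15578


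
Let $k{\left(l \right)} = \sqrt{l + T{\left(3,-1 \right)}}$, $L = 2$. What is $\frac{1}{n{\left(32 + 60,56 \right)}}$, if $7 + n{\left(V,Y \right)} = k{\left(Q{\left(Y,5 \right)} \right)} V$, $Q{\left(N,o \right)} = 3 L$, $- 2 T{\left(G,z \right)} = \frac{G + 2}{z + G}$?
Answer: $\frac{7}{40155} + \frac{46 \sqrt{19}}{40155} \approx 0.0051677$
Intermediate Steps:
$T{\left(G,z \right)} = - \frac{2 + G}{2 \left(G + z\right)}$ ($T{\left(G,z \right)} = - \frac{\left(G + 2\right) \frac{1}{z + G}}{2} = - \frac{\left(2 + G\right) \frac{1}{G + z}}{2} = - \frac{\frac{1}{G + z} \left(2 + G\right)}{2} = - \frac{2 + G}{2 \left(G + z\right)}$)
$Q{\left(N,o \right)} = 6$ ($Q{\left(N,o \right)} = 3 \cdot 2 = 6$)
$k{\left(l \right)} = \sqrt{- \frac{5}{4} + l}$ ($k{\left(l \right)} = \sqrt{l + \frac{-1 - \frac{3}{2}}{3 - 1}} = \sqrt{l + \frac{-1 - \frac{3}{2}}{2}} = \sqrt{l + \frac{1}{2} \left(- \frac{5}{2}\right)} = \sqrt{l - \frac{5}{4}} = \sqrt{- \frac{5}{4} + l}$)
$n{\left(V,Y \right)} = -7 + \frac{V \sqrt{19}}{2}$ ($n{\left(V,Y \right)} = -7 + \frac{\sqrt{-5 + 4 \cdot 6}}{2} V = -7 + \frac{\sqrt{-5 + 24}}{2} V = -7 + \frac{\sqrt{19}}{2} V = -7 + \frac{V \sqrt{19}}{2}$)
$\frac{1}{n{\left(32 + 60,56 \right)}} = \frac{1}{-7 + \frac{\left(32 + 60\right) \sqrt{19}}{2}} = \frac{1}{-7 + \frac{1}{2} \cdot 92 \sqrt{19}} = \frac{1}{-7 + 46 \sqrt{19}}$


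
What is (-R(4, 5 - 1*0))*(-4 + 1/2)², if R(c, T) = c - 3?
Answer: -49/4 ≈ -12.250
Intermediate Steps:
R(c, T) = -3 + c
(-R(4, 5 - 1*0))*(-4 + 1/2)² = (-(-3 + 4))*(-4 + 1/2)² = (-1*1)*(-4 + ½)² = -(-7/2)² = -1*49/4 = -49/4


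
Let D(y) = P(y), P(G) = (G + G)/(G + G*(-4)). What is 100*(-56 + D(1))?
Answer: -17000/3 ≈ -5666.7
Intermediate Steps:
P(G) = -⅔ (P(G) = (2*G)/(G - 4*G) = (2*G)/((-3*G)) = (2*G)*(-1/(3*G)) = -⅔)
D(y) = -⅔
100*(-56 + D(1)) = 100*(-56 - ⅔) = 100*(-170/3) = -17000/3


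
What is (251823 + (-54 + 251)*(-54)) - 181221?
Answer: 59964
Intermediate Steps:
(251823 + (-54 + 251)*(-54)) - 181221 = (251823 + 197*(-54)) - 181221 = (251823 - 10638) - 181221 = 241185 - 181221 = 59964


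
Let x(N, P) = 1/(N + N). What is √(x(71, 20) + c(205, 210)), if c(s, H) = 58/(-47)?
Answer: I*√54653386/6674 ≈ 1.1077*I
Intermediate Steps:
c(s, H) = -58/47 (c(s, H) = 58*(-1/47) = -58/47)
x(N, P) = 1/(2*N)
√(x(71, 20) + c(205, 210)) = √((½)/71 - 58/47) = √((½)*(1/71) - 58/47) = √(1/142 - 58/47) = √(-8189/6674) = I*√54653386/6674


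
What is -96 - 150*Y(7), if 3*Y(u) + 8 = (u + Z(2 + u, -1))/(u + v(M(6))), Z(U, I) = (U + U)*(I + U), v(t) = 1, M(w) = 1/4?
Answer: -2559/4 ≈ -639.75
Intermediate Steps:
M(w) = 1/4
Z(U, I) = 2*U*(I + U) (Z(U, I) = (2*U)*(I + U) = 2*U*(I + U))
Y(u) = -8/3 + (u + 2*(1 + u)*(2 + u))/(3*(1 + u)) (Y(u) = -8/3 + ((u + 2*(2 + u)*(-1 + (2 + u)))/(u + 1))/3 = -8/3 + ((u + 2*(2 + u)*(1 + u))/(1 + u))/3 = -8/3 + ((u + 2*(1 + u)*(2 + u))/(1 + u))/3 = -8/3 + (u + 2*(1 + u)*(2 + u))/(3*(1 + u)))
-96 - 150*Y(7) = -96 - 50*(-4 - 1*7 + 2*7**2)/(1 + 7) = -96 - 50*(-4 - 7 + 2*49)/8 = -96 - 50*(-4 - 7 + 98)/8 = -96 - 50*87/8 = -96 - 150*29/8 = -96 - 2175/4 = -2559/4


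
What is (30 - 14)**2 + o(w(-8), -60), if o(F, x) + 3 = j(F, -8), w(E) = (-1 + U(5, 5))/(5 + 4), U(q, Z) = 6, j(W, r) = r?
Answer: 245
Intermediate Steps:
w(E) = 5/9 (w(E) = (-1 + 6)/(5 + 4) = 5/9)
o(F, x) = -11 (o(F, x) = -3 - 8 = -11)
(30 - 14)**2 + o(w(-8), -60) = (30 - 14)**2 - 11 = 16**2 - 11 = 256 - 11 = 245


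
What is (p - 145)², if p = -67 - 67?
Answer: 77841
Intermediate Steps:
p = -134
(p - 145)² = (-134 - 145)² = (-279)² = 77841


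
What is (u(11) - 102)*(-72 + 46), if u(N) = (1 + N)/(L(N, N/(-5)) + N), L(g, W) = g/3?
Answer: 28938/11 ≈ 2630.7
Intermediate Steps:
L(g, W) = g/3 (L(g, W) = g*(1/3) = g/3)
u(N) = 3*(1 + N)/(4*N) (u(N) = (1 + N)/(N/3 + N) = (1 + N)/((4*N/3)) = (1 + N)*(3/(4*N)) = 3*(1 + N)/(4*N))
(u(11) - 102)*(-72 + 46) = ((3/4)*(1 + 11)/11 - 102)*(-72 + 46) = ((3/4)*(1/11)*12 - 102)*(-26) = (9/11 - 102)*(-26) = -1113/11*(-26) = 28938/11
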